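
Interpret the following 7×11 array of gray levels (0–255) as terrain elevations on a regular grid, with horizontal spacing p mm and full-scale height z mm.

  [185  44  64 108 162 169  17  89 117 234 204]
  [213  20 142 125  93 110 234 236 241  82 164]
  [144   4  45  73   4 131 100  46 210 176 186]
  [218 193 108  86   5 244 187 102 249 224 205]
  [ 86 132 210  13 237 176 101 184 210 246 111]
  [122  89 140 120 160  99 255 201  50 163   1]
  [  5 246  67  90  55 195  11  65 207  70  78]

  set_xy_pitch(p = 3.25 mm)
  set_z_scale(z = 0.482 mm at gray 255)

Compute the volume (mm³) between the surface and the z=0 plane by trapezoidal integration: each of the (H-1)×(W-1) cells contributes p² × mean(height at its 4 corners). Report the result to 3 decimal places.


161.798

height_mm = gray/255 × 0.482; cell vol = 3.25² × mean(4 corners)
unit = 3.25² × 0.482 / (4×255) = 0.0049913 mm³ per gray-sum
row 0: Σ corner-gray over 10 cells = 5340  → 26.6535
row 1: Σ corner-gray over 10 cells = 4851  → 24.2128
row 2: Σ corner-gray over 10 cells = 5127  → 25.5904
row 3: Σ corner-gray over 10 cells = 6434  → 32.1140
row 4: Σ corner-gray over 10 cells = 5892  → 29.4087
row 5: Σ corner-gray over 10 cells = 4772  → 23.8185
Σ rows: total corner-gray = 32416  → 161.7979 mm³


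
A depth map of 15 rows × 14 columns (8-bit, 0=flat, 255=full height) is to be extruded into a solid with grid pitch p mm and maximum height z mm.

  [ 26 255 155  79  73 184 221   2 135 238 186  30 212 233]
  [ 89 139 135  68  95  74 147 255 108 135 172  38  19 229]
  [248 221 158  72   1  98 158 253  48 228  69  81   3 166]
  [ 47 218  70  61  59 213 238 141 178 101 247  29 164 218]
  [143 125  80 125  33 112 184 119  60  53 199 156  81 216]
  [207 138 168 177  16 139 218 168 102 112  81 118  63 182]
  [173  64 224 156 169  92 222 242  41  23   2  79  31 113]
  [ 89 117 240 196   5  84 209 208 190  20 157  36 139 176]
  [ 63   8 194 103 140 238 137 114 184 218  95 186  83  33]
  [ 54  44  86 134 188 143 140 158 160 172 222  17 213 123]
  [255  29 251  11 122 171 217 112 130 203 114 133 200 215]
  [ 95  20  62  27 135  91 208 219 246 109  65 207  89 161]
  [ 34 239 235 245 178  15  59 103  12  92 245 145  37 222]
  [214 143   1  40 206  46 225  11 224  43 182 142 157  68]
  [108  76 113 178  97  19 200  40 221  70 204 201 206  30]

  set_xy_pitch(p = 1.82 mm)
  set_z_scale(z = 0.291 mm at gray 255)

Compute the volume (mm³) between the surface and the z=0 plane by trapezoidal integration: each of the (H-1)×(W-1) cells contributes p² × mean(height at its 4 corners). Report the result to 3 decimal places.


89.032

height_mm = gray/255 × 0.291; cell vol = 1.82² × mean(4 corners)
unit = 1.82² × 0.291 / (4×255) = 0.000945008 mm³ per gray-sum
row 0: Σ corner-gray over 13 cells = 6887  → 6.5083
row 1: Σ corner-gray over 13 cells = 6282  → 5.9365
row 2: Σ corner-gray over 13 cells = 6897  → 6.5177
row 3: Σ corner-gray over 13 cells = 6716  → 6.3467
row 4: Σ corner-gray over 13 cells = 6402  → 6.0499
row 5: Σ corner-gray over 13 cells = 6365  → 6.0150
row 6: Σ corner-gray over 13 cells = 6443  → 6.0887
row 7: Σ corner-gray over 13 cells = 6963  → 6.5801
row 8: Σ corner-gray over 13 cells = 7027  → 6.6406
row 9: Σ corner-gray over 13 cells = 7387  → 6.9808
row 10: Σ corner-gray over 13 cells = 7068  → 6.6793
row 11: Σ corner-gray over 13 cells = 6678  → 6.3108
row 12: Σ corner-gray over 13 cells = 6588  → 6.2257
row 13: Σ corner-gray over 13 cells = 6510  → 6.1520
Σ rows: total corner-gray = 94213  → 89.0321 mm³


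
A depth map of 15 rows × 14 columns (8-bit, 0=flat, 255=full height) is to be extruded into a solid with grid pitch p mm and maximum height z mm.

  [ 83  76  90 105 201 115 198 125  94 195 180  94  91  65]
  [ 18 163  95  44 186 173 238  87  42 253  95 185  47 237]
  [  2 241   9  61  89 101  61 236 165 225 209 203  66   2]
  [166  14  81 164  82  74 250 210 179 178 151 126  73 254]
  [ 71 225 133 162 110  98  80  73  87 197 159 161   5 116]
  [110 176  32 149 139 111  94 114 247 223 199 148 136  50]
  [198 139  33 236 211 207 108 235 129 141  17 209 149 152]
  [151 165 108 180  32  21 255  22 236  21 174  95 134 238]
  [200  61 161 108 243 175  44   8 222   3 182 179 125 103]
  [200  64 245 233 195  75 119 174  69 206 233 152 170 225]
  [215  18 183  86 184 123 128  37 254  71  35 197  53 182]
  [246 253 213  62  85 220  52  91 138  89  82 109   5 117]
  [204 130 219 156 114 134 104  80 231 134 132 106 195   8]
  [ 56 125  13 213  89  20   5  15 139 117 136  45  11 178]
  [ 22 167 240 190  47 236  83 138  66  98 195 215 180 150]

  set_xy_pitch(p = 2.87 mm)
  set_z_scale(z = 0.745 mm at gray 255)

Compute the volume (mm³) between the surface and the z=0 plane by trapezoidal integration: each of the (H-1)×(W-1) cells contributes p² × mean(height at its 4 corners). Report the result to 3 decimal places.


height_mm = gray/255 × 0.745; cell vol = 2.87² × mean(4 corners)
unit = 2.87² × 0.745 / (4×255) = 0.00601617 mm³ per gray-sum
row 0: Σ corner-gray over 13 cells = 6747  → 40.5911
row 1: Σ corner-gray over 13 cells = 6807  → 40.9520
row 2: Σ corner-gray over 13 cells = 6920  → 41.6319
row 3: Σ corner-gray over 13 cells = 6751  → 40.6151
row 4: Σ corner-gray over 13 cells = 6863  → 41.2890
row 5: Σ corner-gray over 13 cells = 7674  → 46.1681
row 6: Σ corner-gray over 13 cells = 7253  → 43.6353
row 7: Σ corner-gray over 13 cells = 6600  → 39.7067
row 8: Σ corner-gray over 13 cells = 7620  → 45.8432
row 9: Σ corner-gray over 13 cells = 7430  → 44.7001
row 10: Σ corner-gray over 13 cells = 6296  → 37.8778
row 11: Σ corner-gray over 13 cells = 6843  → 41.1686
row 12: Σ corner-gray over 13 cells = 5772  → 34.7253
row 13: Σ corner-gray over 13 cells = 5972  → 35.9286
Σ rows: total corner-gray = 95548  → 574.8327 mm³

574.833


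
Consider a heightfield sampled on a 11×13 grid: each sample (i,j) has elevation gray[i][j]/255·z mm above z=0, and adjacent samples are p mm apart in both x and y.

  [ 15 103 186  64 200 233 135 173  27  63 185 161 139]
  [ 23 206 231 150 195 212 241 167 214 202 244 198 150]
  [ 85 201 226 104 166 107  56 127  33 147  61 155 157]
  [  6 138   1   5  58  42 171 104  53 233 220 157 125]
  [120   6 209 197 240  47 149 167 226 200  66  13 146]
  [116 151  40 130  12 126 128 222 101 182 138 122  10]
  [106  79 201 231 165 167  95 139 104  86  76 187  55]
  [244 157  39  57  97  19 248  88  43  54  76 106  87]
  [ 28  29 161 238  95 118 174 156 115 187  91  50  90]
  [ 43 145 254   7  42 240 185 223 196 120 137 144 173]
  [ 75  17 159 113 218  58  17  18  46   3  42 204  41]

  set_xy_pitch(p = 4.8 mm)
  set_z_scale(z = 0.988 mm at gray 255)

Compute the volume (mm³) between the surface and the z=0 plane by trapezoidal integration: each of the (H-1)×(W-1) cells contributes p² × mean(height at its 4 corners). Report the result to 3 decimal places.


height_mm = gray/255 × 0.988; cell vol = 4.8² × mean(4 corners)
unit = 4.8² × 0.988 / (4×255) = 0.0223172 mm³ per gray-sum
row 0: Σ corner-gray over 12 cells = 7907  → 176.4619
row 1: Σ corner-gray over 12 cells = 7701  → 171.8646
row 2: Σ corner-gray over 12 cells = 5503  → 122.8114
row 3: Σ corner-gray over 12 cells = 5801  → 129.4619
row 4: Σ corner-gray over 12 cells = 6136  → 136.9382
row 5: Σ corner-gray over 12 cells = 6051  → 135.0412
row 6: Σ corner-gray over 12 cells = 5520  → 123.1908
row 7: Σ corner-gray over 12 cells = 5245  → 117.0536
row 8: Σ corner-gray over 12 cells = 6548  → 146.1329
row 9: Σ corner-gray over 12 cells = 5508  → 122.9230
Σ rows: total corner-gray = 61920  → 1381.8796 mm³

1381.880


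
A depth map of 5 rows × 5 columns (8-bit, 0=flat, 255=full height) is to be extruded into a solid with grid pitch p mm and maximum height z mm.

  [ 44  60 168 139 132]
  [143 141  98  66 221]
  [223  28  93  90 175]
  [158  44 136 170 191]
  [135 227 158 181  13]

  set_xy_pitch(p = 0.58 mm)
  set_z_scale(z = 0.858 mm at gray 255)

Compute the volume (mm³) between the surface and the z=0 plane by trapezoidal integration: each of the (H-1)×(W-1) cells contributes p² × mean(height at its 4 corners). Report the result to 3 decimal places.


2.229

height_mm = gray/255 × 0.858; cell vol = 0.58² × mean(4 corners)
unit = 0.58² × 0.858 / (4×255) = 0.000282972 mm³ per gray-sum
row 0: Σ corner-gray over 4 cells = 1884  → 0.5331
row 1: Σ corner-gray over 4 cells = 1794  → 0.5077
row 2: Σ corner-gray over 4 cells = 1869  → 0.5289
row 3: Σ corner-gray over 4 cells = 2329  → 0.6590
Σ rows: total corner-gray = 7876  → 2.2287 mm³


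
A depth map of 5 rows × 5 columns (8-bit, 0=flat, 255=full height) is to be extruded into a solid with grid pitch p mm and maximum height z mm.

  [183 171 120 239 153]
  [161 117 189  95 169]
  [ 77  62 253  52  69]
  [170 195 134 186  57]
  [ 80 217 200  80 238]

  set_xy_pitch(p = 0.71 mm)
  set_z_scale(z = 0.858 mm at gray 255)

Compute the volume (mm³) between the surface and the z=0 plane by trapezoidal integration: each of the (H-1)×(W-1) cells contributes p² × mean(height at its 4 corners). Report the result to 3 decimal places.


height_mm = gray/255 × 0.858; cell vol = 0.71² × mean(4 corners)
unit = 0.71² × 0.858 / (4×255) = 0.000424037 mm³ per gray-sum
row 0: Σ corner-gray over 4 cells = 2528  → 1.0720
row 1: Σ corner-gray over 4 cells = 2012  → 0.8532
row 2: Σ corner-gray over 4 cells = 2137  → 0.9062
row 3: Σ corner-gray over 4 cells = 2569  → 1.0894
Σ rows: total corner-gray = 9246  → 3.9206 mm³

3.921


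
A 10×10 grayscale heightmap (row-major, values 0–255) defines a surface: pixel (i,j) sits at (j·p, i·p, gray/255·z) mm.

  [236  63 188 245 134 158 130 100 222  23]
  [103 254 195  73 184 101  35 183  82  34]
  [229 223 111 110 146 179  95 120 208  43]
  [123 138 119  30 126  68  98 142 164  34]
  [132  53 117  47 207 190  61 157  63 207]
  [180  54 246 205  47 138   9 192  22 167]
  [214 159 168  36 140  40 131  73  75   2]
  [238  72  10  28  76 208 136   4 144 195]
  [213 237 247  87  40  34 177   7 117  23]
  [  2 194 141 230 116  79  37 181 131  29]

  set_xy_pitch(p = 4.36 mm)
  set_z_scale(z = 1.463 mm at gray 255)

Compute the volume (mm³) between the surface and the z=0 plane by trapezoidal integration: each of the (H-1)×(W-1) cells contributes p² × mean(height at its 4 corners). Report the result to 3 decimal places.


height_mm = gray/255 × 1.463; cell vol = 4.36² × mean(4 corners)
unit = 4.36² × 1.463 / (4×255) = 0.0272657 mm³ per gray-sum
row 0: Σ corner-gray over 9 cells = 5090  → 138.7826
row 1: Σ corner-gray over 9 cells = 5007  → 136.5195
row 2: Σ corner-gray over 9 cells = 4583  → 124.9588
row 3: Σ corner-gray over 9 cells = 4056  → 110.5898
row 4: Σ corner-gray over 9 cells = 4302  → 117.2972
row 5: Σ corner-gray over 9 cells = 4033  → 109.9627
row 6: Σ corner-gray over 9 cells = 3649  → 99.4926
row 7: Σ corner-gray over 9 cells = 3917  → 106.7999
row 8: Σ corner-gray over 9 cells = 4377  → 119.3421
Σ rows: total corner-gray = 39014  → 1063.7452 mm³

1063.745


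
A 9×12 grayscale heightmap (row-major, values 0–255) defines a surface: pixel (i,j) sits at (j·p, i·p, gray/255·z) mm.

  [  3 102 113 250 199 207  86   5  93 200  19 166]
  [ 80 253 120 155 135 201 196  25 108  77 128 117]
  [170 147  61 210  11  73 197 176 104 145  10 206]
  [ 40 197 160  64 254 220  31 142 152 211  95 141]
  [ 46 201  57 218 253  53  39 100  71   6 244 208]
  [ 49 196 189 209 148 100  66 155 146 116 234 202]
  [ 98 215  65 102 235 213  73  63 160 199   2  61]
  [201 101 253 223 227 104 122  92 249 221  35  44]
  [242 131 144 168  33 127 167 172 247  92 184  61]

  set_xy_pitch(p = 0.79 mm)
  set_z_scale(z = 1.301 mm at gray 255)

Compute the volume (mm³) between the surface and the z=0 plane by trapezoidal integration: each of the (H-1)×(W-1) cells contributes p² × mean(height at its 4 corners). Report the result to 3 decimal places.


38.630

height_mm = gray/255 × 1.301; cell vol = 0.79² × mean(4 corners)
unit = 0.79² × 1.301 / (4×255) = 0.000796033 mm³ per gray-sum
row 0: Σ corner-gray over 11 cells = 5710  → 4.5454
row 1: Σ corner-gray over 11 cells = 5637  → 4.4872
row 2: Σ corner-gray over 11 cells = 5877  → 4.6783
row 3: Σ corner-gray over 11 cells = 5971  → 4.7531
row 4: Σ corner-gray over 11 cells = 6107  → 4.8614
row 5: Σ corner-gray over 11 cells = 6182  → 4.9211
row 6: Σ corner-gray over 11 cells = 6312  → 5.0246
row 7: Σ corner-gray over 11 cells = 6732  → 5.3589
Σ rows: total corner-gray = 48528  → 38.6299 mm³


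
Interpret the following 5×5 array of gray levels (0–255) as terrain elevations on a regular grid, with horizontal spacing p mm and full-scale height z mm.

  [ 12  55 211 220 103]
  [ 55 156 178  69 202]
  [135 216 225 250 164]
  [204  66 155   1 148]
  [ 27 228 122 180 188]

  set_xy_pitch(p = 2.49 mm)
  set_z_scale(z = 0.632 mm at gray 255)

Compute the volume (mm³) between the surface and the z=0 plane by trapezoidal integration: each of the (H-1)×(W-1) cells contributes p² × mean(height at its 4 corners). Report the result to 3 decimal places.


36.273

height_mm = gray/255 × 0.632; cell vol = 2.49² × mean(4 corners)
unit = 2.49² × 0.632 / (4×255) = 0.00384163 mm³ per gray-sum
row 0: Σ corner-gray over 4 cells = 2150  → 8.2595
row 1: Σ corner-gray over 4 cells = 2744  → 10.5414
row 2: Σ corner-gray over 4 cells = 2477  → 9.5157
row 3: Σ corner-gray over 4 cells = 2071  → 7.9560
Σ rows: total corner-gray = 9442  → 36.2727 mm³


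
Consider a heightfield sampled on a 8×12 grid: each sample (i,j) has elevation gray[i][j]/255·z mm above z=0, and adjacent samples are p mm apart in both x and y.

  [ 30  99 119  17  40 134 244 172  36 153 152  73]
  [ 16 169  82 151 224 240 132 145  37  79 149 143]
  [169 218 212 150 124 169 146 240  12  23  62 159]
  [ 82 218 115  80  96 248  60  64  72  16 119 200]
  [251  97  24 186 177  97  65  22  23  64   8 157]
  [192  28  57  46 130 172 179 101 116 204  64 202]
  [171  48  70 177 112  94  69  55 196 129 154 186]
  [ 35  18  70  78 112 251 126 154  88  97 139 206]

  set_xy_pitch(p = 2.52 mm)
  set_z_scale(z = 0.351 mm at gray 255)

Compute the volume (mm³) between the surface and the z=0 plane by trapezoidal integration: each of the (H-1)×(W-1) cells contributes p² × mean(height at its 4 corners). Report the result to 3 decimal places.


78.806

height_mm = gray/255 × 0.351; cell vol = 2.52² × mean(4 corners)
unit = 2.52² × 0.351 / (4×255) = 0.00218528 mm³ per gray-sum
row 0: Σ corner-gray over 11 cells = 5410  → 11.8224
row 1: Σ corner-gray over 11 cells = 6015  → 13.1445
row 2: Σ corner-gray over 11 cells = 5498  → 12.0147
row 3: Σ corner-gray over 11 cells = 4392  → 9.5978
row 4: Σ corner-gray over 11 cells = 4522  → 9.8819
row 5: Σ corner-gray over 11 cells = 5153  → 11.2608
row 6: Σ corner-gray over 11 cells = 5072  → 11.0838
Σ rows: total corner-gray = 36062  → 78.8057 mm³


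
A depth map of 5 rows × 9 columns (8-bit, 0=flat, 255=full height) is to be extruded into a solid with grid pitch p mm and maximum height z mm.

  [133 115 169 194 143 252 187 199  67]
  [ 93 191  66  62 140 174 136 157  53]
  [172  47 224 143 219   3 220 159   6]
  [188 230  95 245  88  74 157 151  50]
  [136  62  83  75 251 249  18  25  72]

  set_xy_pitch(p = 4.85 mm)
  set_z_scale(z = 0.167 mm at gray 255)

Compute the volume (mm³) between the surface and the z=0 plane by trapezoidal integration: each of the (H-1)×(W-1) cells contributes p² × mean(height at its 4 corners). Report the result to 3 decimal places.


67.397

height_mm = gray/255 × 0.167; cell vol = 4.85² × mean(4 corners)
unit = 4.85² × 0.167 / (4×255) = 0.00385123 mm³ per gray-sum
row 0: Σ corner-gray over 8 cells = 4716  → 18.1624
row 1: Σ corner-gray over 8 cells = 4206  → 16.1983
row 2: Σ corner-gray over 8 cells = 4526  → 17.4307
row 3: Σ corner-gray over 8 cells = 4052  → 15.6052
Σ rows: total corner-gray = 17500  → 67.3966 mm³


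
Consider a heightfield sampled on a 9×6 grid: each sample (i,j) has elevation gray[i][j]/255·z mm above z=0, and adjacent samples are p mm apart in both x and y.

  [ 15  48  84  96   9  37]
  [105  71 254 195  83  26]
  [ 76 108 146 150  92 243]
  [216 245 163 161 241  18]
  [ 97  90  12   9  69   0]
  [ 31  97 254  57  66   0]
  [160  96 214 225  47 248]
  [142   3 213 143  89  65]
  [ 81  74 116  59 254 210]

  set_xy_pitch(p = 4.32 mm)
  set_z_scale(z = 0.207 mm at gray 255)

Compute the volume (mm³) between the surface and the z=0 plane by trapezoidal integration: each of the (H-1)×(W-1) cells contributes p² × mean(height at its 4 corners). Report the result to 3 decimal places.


height_mm = gray/255 × 0.207; cell vol = 4.32² × mean(4 corners)
unit = 4.32² × 0.207 / (4×255) = 0.00378737 mm³ per gray-sum
row 0: Σ corner-gray over 5 cells = 1863  → 7.0559
row 1: Σ corner-gray over 5 cells = 2648  → 10.0290
row 2: Σ corner-gray over 5 cells = 3165  → 11.9870
row 3: Σ corner-gray over 5 cells = 2311  → 8.7526
row 4: Σ corner-gray over 5 cells = 1436  → 5.4387
row 5: Σ corner-gray over 5 cells = 2551  → 9.6616
row 6: Σ corner-gray over 5 cells = 2675  → 10.1312
row 7: Σ corner-gray over 5 cells = 2400  → 9.0897
Σ rows: total corner-gray = 19049  → 72.1456 mm³

72.146


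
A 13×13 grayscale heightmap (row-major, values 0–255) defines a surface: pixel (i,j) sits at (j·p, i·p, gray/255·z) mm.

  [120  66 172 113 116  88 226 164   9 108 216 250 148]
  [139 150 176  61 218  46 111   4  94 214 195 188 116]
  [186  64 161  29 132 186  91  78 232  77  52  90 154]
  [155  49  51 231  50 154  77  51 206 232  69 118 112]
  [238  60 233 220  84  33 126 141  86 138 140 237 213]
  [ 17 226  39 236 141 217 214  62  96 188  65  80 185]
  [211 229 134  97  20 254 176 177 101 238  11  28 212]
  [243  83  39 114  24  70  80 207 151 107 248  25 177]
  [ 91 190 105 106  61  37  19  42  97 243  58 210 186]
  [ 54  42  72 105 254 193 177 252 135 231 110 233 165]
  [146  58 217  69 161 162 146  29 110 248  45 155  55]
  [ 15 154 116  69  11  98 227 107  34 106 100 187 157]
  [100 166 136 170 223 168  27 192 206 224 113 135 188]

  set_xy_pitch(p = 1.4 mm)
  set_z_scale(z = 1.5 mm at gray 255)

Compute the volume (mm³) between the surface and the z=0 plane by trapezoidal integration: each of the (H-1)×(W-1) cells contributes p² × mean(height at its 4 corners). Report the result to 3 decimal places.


214.326

height_mm = gray/255 × 1.5; cell vol = 1.4² × mean(4 corners)
unit = 1.4² × 1.5 / (4×255) = 0.00288235 mm³ per gray-sum
row 0: Σ corner-gray over 12 cells = 6493  → 18.7151
row 1: Σ corner-gray over 12 cells = 5893  → 16.9857
row 2: Σ corner-gray over 12 cells = 5567  → 16.0461
row 3: Σ corner-gray over 12 cells = 6290  → 18.1300
row 4: Σ corner-gray over 12 cells = 6777  → 19.5337
row 5: Σ corner-gray over 12 cells = 6683  → 19.2628
row 6: Σ corner-gray over 12 cells = 6069  → 17.4930
row 7: Σ corner-gray over 12 cells = 5329  → 15.3601
row 8: Σ corner-gray over 12 cells = 6440  → 18.5624
row 9: Σ corner-gray over 12 cells = 6828  → 19.6807
row 10: Σ corner-gray over 12 cells = 5591  → 16.1152
row 11: Σ corner-gray over 12 cells = 6398  → 18.4413
Σ rows: total corner-gray = 74358  → 214.3260 mm³


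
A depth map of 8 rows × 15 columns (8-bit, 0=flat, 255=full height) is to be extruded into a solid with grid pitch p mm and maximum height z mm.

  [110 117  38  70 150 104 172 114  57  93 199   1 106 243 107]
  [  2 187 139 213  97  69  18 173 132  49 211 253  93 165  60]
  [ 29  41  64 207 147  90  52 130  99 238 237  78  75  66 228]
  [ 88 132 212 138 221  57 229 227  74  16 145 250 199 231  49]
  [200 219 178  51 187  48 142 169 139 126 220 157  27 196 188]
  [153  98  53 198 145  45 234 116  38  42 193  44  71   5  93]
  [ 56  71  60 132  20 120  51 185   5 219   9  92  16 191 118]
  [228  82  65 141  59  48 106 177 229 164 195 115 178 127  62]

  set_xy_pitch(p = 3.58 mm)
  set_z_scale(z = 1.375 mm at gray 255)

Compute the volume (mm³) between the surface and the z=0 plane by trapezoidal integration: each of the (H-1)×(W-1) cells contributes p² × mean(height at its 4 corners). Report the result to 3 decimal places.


836.190

height_mm = gray/255 × 1.375; cell vol = 3.58² × mean(4 corners)
unit = 3.58² × 1.375 / (4×255) = 0.017277 mm³ per gray-sum
row 0: Σ corner-gray over 14 cells = 6805  → 117.5701
row 1: Σ corner-gray over 14 cells = 6965  → 120.3344
row 2: Σ corner-gray over 14 cells = 7704  → 133.1021
row 3: Σ corner-gray over 14 cells = 8505  → 146.9410
row 4: Σ corner-gray over 14 cells = 6916  → 119.4878
row 5: Σ corner-gray over 14 cells = 5326  → 92.0174
row 6: Σ corner-gray over 14 cells = 6178  → 106.7374
Σ rows: total corner-gray = 48399  → 836.1900 mm³


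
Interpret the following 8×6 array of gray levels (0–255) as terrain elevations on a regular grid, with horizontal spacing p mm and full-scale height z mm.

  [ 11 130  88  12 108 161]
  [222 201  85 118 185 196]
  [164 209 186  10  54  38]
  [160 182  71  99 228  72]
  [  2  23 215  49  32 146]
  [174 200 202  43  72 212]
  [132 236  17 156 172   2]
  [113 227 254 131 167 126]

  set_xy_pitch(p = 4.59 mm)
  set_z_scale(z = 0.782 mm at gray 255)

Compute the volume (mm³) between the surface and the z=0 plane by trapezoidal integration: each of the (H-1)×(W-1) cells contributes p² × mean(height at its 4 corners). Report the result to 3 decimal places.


height_mm = gray/255 × 0.782; cell vol = 4.59² × mean(4 corners)
unit = 4.59² × 0.782 / (4×255) = 0.0161522 mm³ per gray-sum
row 0: Σ corner-gray over 5 cells = 2444  → 39.4760
row 1: Σ corner-gray over 5 cells = 2716  → 43.8694
row 2: Σ corner-gray over 5 cells = 2512  → 40.5744
row 3: Σ corner-gray over 5 cells = 2178  → 35.1795
row 4: Σ corner-gray over 5 cells = 2206  → 35.6318
row 5: Σ corner-gray over 5 cells = 2716  → 43.8694
row 6: Σ corner-gray over 5 cells = 3093  → 49.9588
Σ rows: total corner-gray = 17865  → 288.5592 mm³

288.559


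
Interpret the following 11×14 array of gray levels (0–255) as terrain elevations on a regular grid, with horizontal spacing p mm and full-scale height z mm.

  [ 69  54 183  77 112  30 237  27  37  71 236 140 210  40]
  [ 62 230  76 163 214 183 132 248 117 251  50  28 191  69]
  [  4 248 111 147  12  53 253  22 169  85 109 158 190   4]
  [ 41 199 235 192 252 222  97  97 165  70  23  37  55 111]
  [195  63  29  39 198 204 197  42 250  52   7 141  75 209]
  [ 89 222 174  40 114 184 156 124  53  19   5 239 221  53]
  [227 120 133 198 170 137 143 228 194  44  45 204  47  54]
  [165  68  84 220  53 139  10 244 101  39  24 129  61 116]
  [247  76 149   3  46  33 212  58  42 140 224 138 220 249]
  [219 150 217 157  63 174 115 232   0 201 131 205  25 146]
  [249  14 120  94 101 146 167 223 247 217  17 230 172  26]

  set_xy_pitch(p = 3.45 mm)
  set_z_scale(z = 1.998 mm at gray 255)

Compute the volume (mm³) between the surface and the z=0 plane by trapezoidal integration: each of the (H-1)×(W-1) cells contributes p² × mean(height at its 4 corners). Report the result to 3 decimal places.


height_mm = gray/255 × 1.998; cell vol = 3.45² × mean(4 corners)
unit = 3.45² × 1.998 / (4×255) = 0.0233149 mm³ per gray-sum
row 0: Σ corner-gray over 13 cells = 6834  → 159.3340
row 1: Σ corner-gray over 13 cells = 7019  → 163.6473
row 2: Σ corner-gray over 13 cells = 6562  → 152.9924
row 3: Σ corner-gray over 13 cells = 6438  → 150.1013
row 4: Σ corner-gray over 13 cells = 6242  → 145.5316
row 5: Σ corner-gray over 13 cells = 6851  → 159.7304
row 6: Σ corner-gray over 13 cells = 6232  → 145.2984
row 7: Σ corner-gray over 13 cells = 5803  → 135.2963
row 8: Σ corner-gray over 13 cells = 6883  → 160.4764
row 9: Σ corner-gray over 13 cells = 7476  → 174.3022
Σ rows: total corner-gray = 66340  → 1546.7103 mm³

1546.710


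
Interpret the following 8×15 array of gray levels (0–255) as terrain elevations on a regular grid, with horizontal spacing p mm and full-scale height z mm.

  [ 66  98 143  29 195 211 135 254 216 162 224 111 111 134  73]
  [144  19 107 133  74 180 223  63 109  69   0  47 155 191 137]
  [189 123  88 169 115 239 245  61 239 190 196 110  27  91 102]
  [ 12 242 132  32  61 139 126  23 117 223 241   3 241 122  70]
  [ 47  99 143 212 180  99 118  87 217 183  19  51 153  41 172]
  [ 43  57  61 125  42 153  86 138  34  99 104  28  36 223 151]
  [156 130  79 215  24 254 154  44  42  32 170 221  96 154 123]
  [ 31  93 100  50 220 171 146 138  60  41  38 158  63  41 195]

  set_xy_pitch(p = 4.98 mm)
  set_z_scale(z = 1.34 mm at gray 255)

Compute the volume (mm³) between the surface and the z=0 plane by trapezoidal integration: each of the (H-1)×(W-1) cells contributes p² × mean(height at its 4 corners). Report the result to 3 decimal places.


height_mm = gray/255 × 1.34; cell vol = 4.98² × mean(4 corners)
unit = 4.98² × 1.34 / (4×255) = 0.0325809 mm³ per gray-sum
row 0: Σ corner-gray over 14 cells = 7206  → 234.7781
row 1: Σ corner-gray over 14 cells = 7098  → 231.2594
row 2: Σ corner-gray over 14 cells = 7563  → 246.4095
row 3: Σ corner-gray over 14 cells = 6909  → 225.1016
row 4: Σ corner-gray over 14 cells = 5989  → 195.1271
row 5: Σ corner-gray over 14 cells = 6075  → 197.9291
row 6: Σ corner-gray over 14 cells = 6373  → 207.6382
Σ rows: total corner-gray = 47213  → 1538.2429 mm³

1538.243


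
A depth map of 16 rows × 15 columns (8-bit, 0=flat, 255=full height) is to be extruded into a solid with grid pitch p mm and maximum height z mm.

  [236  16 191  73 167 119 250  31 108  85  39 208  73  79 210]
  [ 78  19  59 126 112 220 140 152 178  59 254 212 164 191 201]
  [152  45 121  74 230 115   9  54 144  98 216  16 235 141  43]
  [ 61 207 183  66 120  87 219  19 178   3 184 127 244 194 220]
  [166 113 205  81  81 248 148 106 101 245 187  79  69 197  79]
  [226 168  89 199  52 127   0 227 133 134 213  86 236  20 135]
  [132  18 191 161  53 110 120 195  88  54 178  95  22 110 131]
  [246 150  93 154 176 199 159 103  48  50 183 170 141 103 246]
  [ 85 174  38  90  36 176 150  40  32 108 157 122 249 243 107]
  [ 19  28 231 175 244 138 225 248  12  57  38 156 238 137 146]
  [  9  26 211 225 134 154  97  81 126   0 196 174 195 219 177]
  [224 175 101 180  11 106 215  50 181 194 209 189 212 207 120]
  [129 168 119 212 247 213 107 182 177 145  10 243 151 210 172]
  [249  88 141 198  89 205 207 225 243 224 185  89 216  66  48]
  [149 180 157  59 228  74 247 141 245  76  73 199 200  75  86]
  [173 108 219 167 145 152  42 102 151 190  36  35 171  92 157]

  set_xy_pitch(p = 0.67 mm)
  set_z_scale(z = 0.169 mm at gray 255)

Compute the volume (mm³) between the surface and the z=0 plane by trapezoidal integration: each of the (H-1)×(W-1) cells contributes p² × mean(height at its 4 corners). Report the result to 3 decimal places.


8.700

height_mm = gray/255 × 0.169; cell vol = 0.67² × mean(4 corners)
unit = 0.67² × 0.169 / (4×255) = 7.43766e-05 mm³ per gray-sum
row 0: Σ corner-gray over 14 cells = 7375  → 0.5485
row 1: Σ corner-gray over 14 cells = 7242  → 0.5386
row 2: Σ corner-gray over 14 cells = 7134  → 0.5306
row 3: Σ corner-gray over 14 cells = 7908  → 0.5882
row 4: Σ corner-gray over 14 cells = 7694  → 0.5723
row 5: Σ corner-gray over 14 cells = 6782  → 0.5044
row 6: Σ corner-gray over 14 cells = 7003  → 0.5209
row 7: Σ corner-gray over 14 cells = 7372  → 0.5483
row 8: Σ corner-gray over 14 cells = 7441  → 0.5534
row 9: Σ corner-gray over 14 cells = 7881  → 0.5862
row 10: Σ corner-gray over 14 cells = 8266  → 0.6148
row 11: Σ corner-gray over 14 cells = 9073  → 0.6748
row 12: Σ corner-gray over 14 cells = 9318  → 0.6930
row 13: Σ corner-gray over 14 cells = 8792  → 0.6539
row 14: Σ corner-gray over 14 cells = 7693  → 0.5722
Σ rows: total corner-gray = 116974  → 8.7001 mm³


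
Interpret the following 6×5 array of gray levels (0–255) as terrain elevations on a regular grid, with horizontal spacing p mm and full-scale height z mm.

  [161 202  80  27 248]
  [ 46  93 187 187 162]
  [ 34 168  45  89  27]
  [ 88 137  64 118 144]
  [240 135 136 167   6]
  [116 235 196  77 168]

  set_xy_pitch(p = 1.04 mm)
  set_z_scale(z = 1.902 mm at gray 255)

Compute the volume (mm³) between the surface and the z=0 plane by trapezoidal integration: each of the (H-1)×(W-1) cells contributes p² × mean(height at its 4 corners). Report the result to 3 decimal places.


height_mm = gray/255 × 1.902; cell vol = 1.04² × mean(4 corners)
unit = 1.04² × 1.902 / (4×255) = 0.00201687 mm³ per gray-sum
row 0: Σ corner-gray over 4 cells = 2169  → 4.3746
row 1: Σ corner-gray over 4 cells = 1807  → 3.6445
row 2: Σ corner-gray over 4 cells = 1535  → 3.0959
row 3: Σ corner-gray over 4 cells = 1992  → 4.0176
row 4: Σ corner-gray over 4 cells = 2422  → 4.8848
Σ rows: total corner-gray = 9925  → 20.0174 mm³

20.017


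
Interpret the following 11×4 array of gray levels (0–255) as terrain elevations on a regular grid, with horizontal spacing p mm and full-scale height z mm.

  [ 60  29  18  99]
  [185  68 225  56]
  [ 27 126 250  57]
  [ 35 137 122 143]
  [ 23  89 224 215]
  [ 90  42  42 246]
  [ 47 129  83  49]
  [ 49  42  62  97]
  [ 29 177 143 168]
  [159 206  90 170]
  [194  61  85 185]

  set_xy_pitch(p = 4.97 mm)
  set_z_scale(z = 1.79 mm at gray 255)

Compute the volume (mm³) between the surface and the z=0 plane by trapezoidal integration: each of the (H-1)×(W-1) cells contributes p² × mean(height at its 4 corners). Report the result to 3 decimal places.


height_mm = gray/255 × 1.79; cell vol = 4.97² × mean(4 corners)
unit = 4.97² × 1.79 / (4×255) = 0.0433477 mm³ per gray-sum
row 0: Σ corner-gray over 3 cells = 1080  → 46.8155
row 1: Σ corner-gray over 3 cells = 1663  → 72.0872
row 2: Σ corner-gray over 3 cells = 1532  → 66.4086
row 3: Σ corner-gray over 3 cells = 1560  → 67.6223
row 4: Σ corner-gray over 3 cells = 1368  → 59.2996
row 5: Σ corner-gray over 3 cells = 1024  → 44.3880
row 6: Σ corner-gray over 3 cells = 874  → 37.8859
row 7: Σ corner-gray over 3 cells = 1191  → 51.6271
row 8: Σ corner-gray over 3 cells = 1758  → 76.2052
row 9: Σ corner-gray over 3 cells = 1592  → 69.0095
Σ rows: total corner-gray = 13642  → 591.3487 mm³

591.349


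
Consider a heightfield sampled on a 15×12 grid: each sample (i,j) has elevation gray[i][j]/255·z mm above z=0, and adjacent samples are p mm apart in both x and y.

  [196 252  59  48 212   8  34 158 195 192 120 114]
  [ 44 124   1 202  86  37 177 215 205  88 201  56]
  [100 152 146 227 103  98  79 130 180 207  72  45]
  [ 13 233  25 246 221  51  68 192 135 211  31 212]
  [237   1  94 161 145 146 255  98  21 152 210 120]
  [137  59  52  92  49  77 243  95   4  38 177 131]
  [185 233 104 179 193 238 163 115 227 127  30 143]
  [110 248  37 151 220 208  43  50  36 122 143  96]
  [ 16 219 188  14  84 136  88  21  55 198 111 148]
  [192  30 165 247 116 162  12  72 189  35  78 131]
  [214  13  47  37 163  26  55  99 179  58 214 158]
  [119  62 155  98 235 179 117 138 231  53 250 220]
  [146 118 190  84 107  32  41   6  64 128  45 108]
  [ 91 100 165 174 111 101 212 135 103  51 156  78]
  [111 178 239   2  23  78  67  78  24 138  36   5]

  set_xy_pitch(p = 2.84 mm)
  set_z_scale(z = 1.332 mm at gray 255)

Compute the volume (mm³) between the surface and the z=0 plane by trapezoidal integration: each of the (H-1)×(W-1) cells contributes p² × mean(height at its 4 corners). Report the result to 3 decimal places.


height_mm = gray/255 × 1.332; cell vol = 2.84² × mean(4 corners)
unit = 2.84² × 1.332 / (4×255) = 0.0105327 mm³ per gray-sum
row 0: Σ corner-gray over 11 cells = 5638  → 59.3835
row 1: Σ corner-gray over 11 cells = 5705  → 60.0892
row 2: Σ corner-gray over 11 cells = 5984  → 63.0278
row 3: Σ corner-gray over 11 cells = 5974  → 62.9225
row 4: Σ corner-gray over 11 cells = 4963  → 52.2739
row 5: Σ corner-gray over 11 cells = 5586  → 58.8358
row 6: Σ corner-gray over 11 cells = 6268  → 66.0191
row 7: Σ corner-gray over 11 cells = 5114  → 53.8644
row 8: Σ corner-gray over 11 cells = 4927  → 51.8947
row 9: Σ corner-gray over 11 cells = 4689  → 49.3879
row 10: Σ corner-gray over 11 cells = 5529  → 58.2354
row 11: Σ corner-gray over 11 cells = 5259  → 55.3916
row 12: Σ corner-gray over 11 cells = 4669  → 49.1773
row 13: Σ corner-gray over 11 cells = 4627  → 48.7349
Σ rows: total corner-gray = 74932  → 789.2381 mm³

789.238


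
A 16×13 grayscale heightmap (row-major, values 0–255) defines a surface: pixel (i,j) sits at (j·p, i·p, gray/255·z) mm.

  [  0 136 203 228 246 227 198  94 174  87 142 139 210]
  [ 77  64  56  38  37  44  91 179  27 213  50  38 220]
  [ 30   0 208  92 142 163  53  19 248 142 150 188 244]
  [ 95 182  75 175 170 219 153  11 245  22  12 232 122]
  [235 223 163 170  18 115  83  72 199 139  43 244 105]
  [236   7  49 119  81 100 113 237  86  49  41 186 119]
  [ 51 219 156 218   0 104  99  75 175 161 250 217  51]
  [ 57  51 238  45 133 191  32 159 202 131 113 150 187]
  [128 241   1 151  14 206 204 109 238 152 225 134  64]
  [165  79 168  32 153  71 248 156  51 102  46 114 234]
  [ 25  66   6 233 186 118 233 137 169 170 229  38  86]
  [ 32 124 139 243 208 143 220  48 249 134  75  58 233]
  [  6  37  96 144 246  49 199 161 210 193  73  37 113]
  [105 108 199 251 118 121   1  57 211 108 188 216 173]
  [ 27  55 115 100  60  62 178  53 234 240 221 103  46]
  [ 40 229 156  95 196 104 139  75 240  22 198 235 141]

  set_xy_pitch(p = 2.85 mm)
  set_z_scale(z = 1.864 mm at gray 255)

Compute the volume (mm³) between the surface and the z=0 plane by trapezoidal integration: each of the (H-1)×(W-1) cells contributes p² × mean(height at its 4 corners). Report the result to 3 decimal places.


1393.579

height_mm = gray/255 × 1.864; cell vol = 2.85² × mean(4 corners)
unit = 2.85² × 1.864 / (4×255) = 0.0148435 mm³ per gray-sum
row 0: Σ corner-gray over 12 cells = 5929  → 88.0069
row 1: Σ corner-gray over 12 cells = 5055  → 75.0337
row 2: Σ corner-gray over 12 cells = 6293  → 93.4100
row 3: Σ corner-gray over 12 cells = 6487  → 96.2896
row 4: Σ corner-gray over 12 cells = 5769  → 85.6320
row 5: Σ corner-gray over 12 cells = 5941  → 88.1851
row 6: Σ corner-gray over 12 cells = 6584  → 97.7294
row 7: Σ corner-gray over 12 cells = 6676  → 99.0950
row 8: Σ corner-gray over 12 cells = 6381  → 94.7162
row 9: Σ corner-gray over 12 cells = 6120  → 90.8420
row 10: Σ corner-gray over 12 cells = 6828  → 101.3512
row 11: Σ corner-gray over 12 cells = 6556  → 97.3138
row 12: Σ corner-gray over 12 cells = 6443  → 95.6365
row 13: Σ corner-gray over 12 cells = 6349  → 94.2412
row 14: Σ corner-gray over 12 cells = 6474  → 96.0966
Σ rows: total corner-gray = 93885  → 1393.5792 mm³


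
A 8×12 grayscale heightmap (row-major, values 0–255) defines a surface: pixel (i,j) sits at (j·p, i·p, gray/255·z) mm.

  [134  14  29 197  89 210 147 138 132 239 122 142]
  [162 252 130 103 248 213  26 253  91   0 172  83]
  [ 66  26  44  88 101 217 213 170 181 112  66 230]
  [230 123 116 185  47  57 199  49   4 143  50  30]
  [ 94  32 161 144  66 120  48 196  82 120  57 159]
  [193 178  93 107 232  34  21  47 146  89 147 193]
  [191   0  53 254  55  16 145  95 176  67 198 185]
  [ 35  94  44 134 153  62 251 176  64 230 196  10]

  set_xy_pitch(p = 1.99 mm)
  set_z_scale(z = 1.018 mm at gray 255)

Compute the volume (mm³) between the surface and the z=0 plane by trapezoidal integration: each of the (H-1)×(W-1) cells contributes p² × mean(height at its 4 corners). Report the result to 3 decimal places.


145.553

height_mm = gray/255 × 1.018; cell vol = 1.99² × mean(4 corners)
unit = 1.99² × 1.018 / (4×255) = 0.00395234 mm³ per gray-sum
row 0: Σ corner-gray over 11 cells = 6131  → 24.2318
row 1: Σ corner-gray over 11 cells = 5953  → 23.5283
row 2: Σ corner-gray over 11 cells = 4938  → 19.5166
row 3: Σ corner-gray over 11 cells = 4511  → 17.8290
row 4: Σ corner-gray over 11 cells = 4879  → 19.2834
row 5: Σ corner-gray over 11 cells = 5068  → 20.0304
row 6: Σ corner-gray over 11 cells = 5347  → 21.1331
Σ rows: total corner-gray = 36827  → 145.5526 mm³


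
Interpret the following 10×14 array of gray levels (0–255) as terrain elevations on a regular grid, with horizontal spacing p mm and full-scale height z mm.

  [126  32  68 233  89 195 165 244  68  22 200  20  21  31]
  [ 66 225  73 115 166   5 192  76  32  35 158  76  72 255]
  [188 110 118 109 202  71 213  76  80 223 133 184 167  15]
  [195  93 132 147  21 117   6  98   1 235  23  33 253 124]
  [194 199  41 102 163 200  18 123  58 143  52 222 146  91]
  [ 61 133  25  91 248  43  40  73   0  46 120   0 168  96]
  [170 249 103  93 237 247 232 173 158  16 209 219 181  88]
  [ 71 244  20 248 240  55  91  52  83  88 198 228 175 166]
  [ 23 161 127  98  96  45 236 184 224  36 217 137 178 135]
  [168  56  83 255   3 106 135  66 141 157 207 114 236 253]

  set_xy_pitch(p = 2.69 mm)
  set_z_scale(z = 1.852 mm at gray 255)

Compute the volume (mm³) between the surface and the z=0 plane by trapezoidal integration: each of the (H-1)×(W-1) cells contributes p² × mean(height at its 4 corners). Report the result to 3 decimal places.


height_mm = gray/255 × 1.852; cell vol = 2.69² × mean(4 corners)
unit = 2.69² × 1.852 / (4×255) = 0.0131385 mm³ per gray-sum
row 0: Σ corner-gray over 13 cells = 5642  → 74.1273
row 1: Σ corner-gray over 13 cells = 6346  → 83.3768
row 2: Σ corner-gray over 13 cells = 6212  → 81.6163
row 3: Σ corner-gray over 13 cells = 5856  → 76.9390
row 4: Σ corner-gray over 13 cells = 5350  → 70.2909
row 5: Σ corner-gray over 13 cells = 6623  → 87.0162
row 6: Σ corner-gray over 13 cells = 8173  → 107.3809
row 7: Σ corner-gray over 13 cells = 7317  → 96.1343
row 8: Σ corner-gray over 13 cells = 7175  → 94.2686
Σ rows: total corner-gray = 58694  → 771.1504 mm³

771.150


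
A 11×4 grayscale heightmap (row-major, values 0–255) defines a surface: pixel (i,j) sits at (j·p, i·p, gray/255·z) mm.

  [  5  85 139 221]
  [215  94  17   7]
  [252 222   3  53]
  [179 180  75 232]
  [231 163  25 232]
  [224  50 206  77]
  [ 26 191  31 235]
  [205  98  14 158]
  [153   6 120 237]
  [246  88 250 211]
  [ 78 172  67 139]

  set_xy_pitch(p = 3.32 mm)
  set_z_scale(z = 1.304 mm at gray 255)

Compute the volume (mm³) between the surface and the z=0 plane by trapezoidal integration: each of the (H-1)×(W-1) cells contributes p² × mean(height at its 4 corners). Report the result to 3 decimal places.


height_mm = gray/255 × 1.304; cell vol = 3.32² × mean(4 corners)
unit = 3.32² × 1.304 / (4×255) = 0.0140914 mm³ per gray-sum
row 0: Σ corner-gray over 3 cells = 1118  → 15.7542
row 1: Σ corner-gray over 3 cells = 1199  → 16.8956
row 2: Σ corner-gray over 3 cells = 1676  → 23.6172
row 3: Σ corner-gray over 3 cells = 1760  → 24.8008
row 4: Σ corner-gray over 3 cells = 1652  → 23.2790
row 5: Σ corner-gray over 3 cells = 1518  → 21.3907
row 6: Σ corner-gray over 3 cells = 1292  → 18.2061
row 7: Σ corner-gray over 3 cells = 1229  → 17.3183
row 8: Σ corner-gray over 3 cells = 1775  → 25.0122
row 9: Σ corner-gray over 3 cells = 1828  → 25.7590
Σ rows: total corner-gray = 15047  → 212.0330 mm³

212.033


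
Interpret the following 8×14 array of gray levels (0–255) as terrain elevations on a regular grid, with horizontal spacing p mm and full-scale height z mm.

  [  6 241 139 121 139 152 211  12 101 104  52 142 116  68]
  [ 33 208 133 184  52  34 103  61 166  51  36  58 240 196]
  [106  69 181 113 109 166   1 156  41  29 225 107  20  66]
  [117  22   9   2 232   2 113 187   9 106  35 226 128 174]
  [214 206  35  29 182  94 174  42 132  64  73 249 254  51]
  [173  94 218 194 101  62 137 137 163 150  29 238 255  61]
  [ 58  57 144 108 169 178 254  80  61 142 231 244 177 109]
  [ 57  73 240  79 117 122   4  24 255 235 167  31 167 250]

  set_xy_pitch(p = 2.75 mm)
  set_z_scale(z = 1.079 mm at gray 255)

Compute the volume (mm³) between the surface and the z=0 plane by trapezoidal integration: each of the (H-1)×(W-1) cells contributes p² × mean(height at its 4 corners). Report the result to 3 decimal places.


height_mm = gray/255 × 1.079; cell vol = 2.75² × mean(4 corners)
unit = 2.75² × 1.079 / (4×255) = 0.00799994 mm³ per gray-sum
row 0: Σ corner-gray over 13 cells = 6015  → 48.1196
row 1: Σ corner-gray over 13 cells = 5487  → 43.8957
row 2: Σ corner-gray over 13 cells = 5039  → 40.3117
row 3: Σ corner-gray over 13 cells = 5766  → 46.1276
row 4: Σ corner-gray over 13 cells = 7123  → 56.9836
row 5: Σ corner-gray over 13 cells = 7647  → 61.1755
row 6: Σ corner-gray over 13 cells = 7192  → 57.5356
Σ rows: total corner-gray = 44269  → 354.1493 mm³

354.149
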